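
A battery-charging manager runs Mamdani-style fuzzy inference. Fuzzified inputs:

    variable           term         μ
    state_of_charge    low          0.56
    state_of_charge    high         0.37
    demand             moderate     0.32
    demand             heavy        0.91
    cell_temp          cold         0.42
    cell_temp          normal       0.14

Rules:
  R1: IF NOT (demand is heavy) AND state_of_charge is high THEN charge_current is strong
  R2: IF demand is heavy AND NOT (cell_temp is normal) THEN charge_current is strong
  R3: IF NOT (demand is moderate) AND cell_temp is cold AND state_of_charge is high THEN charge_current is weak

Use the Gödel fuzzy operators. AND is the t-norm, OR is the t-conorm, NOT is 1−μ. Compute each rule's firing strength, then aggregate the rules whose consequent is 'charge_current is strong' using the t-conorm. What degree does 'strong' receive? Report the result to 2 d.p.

R1: ¬heavy=1−0.91=0.09, high=0.37; AND[min(a, b)] → w = 0.09
R2: heavy=0.91, ¬normal=1−0.14=0.86; AND[min(a, b)] → w = 0.86
R3: ¬moderate=1−0.32=0.68, cold=0.42, high=0.37; AND[min(a, b)] → w = 0.37
Rules with consequent 'strong': {R1, R2} → strengths 0.09, 0.86
Aggregate via t-conorm [max(a, b)]: 0.86

0.86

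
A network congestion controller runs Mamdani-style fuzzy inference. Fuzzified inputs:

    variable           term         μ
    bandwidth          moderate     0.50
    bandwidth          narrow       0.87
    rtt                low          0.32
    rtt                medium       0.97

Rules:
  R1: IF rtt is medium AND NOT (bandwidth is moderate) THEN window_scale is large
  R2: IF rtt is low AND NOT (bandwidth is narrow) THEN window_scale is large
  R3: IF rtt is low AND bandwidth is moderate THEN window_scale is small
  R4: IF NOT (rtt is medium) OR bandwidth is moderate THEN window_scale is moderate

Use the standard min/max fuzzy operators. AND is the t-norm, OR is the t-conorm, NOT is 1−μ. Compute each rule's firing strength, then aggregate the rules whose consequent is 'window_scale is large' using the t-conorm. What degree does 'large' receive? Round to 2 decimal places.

0.50

R1: medium=0.97, ¬moderate=1−0.50=0.50; AND[min(a, b)] → w = 0.50
R2: low=0.32, ¬narrow=1−0.87=0.13; AND[min(a, b)] → w = 0.13
R3: low=0.32, moderate=0.50; AND[min(a, b)] → w = 0.32
R4: ¬medium=1−0.97=0.03, moderate=0.50; OR[max(a, b)] → w = 0.50
Rules with consequent 'large': {R1, R2} → strengths 0.50, 0.13
Aggregate via t-conorm [max(a, b)]: 0.50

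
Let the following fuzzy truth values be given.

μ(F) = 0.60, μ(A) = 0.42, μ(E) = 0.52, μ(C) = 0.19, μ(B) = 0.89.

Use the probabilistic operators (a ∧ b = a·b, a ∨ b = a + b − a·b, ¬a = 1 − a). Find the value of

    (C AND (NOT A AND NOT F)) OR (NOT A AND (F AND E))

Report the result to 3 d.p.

NOT A = 1 − 0.4200 = 0.5800
NOT F = 1 − 0.6000 = 0.4000
NOT A AND NOT F = a·b on (0.5800, 0.4000) = 0.2320
C AND (NOT A AND NOT F) = a·b on (0.1900, 0.2320) = 0.0441
NOT A = 1 − 0.4200 = 0.5800
F AND E = a·b on (0.6000, 0.5200) = 0.3120
NOT A AND (F AND E) = a·b on (0.5800, 0.3120) = 0.1810
(C AND (NOT A AND NOT F)) OR (NOT A AND (F AND E)) = a + b − a·b on (0.0441, 0.1810) = 0.2171

0.217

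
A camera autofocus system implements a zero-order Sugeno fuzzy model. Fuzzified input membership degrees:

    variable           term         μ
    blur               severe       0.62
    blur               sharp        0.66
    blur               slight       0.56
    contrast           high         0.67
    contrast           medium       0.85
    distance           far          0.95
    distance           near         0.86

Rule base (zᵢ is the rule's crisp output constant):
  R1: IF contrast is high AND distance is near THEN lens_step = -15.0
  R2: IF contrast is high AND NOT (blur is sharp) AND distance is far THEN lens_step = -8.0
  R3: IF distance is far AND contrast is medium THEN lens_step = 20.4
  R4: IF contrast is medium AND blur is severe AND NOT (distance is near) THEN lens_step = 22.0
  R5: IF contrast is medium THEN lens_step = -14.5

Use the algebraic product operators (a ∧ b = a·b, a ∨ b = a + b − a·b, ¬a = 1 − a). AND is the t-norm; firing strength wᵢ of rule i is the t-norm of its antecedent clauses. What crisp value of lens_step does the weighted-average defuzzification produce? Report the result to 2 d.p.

R1 (z=-15.0): high=0.67, near=0.86; AND[a·b] → w = 0.5762
R2 (z=-8.0): high=0.67, ¬sharp=1−0.66=0.34, far=0.95; AND[a·b] → w = 0.2164
R3 (z=20.4): far=0.95, medium=0.85; AND[a·b] → w = 0.8075
R4 (z=22.0): medium=0.85, severe=0.62, ¬near=1−0.86=0.14; AND[a·b] → w = 0.0738
R5 (z=-14.5): medium=0.85 → w = 0.8500
Weighted average = (0.5762·-15.0 + 0.2164·-8.0 + 0.8075·20.4 + 0.0738·22.0 + 0.8500·-14.5) / (0.5762 + 0.2164 + 0.8075 + 0.0738 + 0.8500)
  = -4.6031 / 2.5239 = -1.82

-1.82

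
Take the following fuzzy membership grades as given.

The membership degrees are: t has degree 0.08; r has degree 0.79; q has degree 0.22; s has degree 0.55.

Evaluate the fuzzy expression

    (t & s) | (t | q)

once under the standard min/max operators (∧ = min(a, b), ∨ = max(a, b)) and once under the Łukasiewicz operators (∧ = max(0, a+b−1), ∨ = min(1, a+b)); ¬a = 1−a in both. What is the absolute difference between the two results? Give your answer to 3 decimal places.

0.080

Under standard min/max:
  t & s = min(a, b) on (0.08, 0.55) = 0.08
  t | q = max(a, b) on (0.08, 0.22) = 0.22
  (t & s) | (t | q) = max(a, b) on (0.08, 0.22) = 0.22
  → value = 0.2200
Under Łukasiewicz:
  t & s = max(0, a+b−1) on (0.08, 0.55) = 0.00
  t | q = min(1, a+b) on (0.08, 0.22) = 0.30
  (t & s) | (t | q) = min(1, a+b) on (0.00, 0.30) = 0.30
  → value = 0.3000
|0.2200 − 0.3000| = 0.080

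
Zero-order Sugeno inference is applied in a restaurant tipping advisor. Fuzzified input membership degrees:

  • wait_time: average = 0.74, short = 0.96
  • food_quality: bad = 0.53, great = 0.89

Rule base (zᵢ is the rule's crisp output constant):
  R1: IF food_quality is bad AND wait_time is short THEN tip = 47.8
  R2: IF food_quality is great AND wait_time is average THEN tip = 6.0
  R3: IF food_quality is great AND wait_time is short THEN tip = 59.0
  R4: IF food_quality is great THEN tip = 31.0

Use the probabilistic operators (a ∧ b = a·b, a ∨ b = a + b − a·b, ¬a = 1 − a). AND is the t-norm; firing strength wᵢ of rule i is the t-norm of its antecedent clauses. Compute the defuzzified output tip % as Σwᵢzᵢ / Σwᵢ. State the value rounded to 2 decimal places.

R1 (z=47.8): bad=0.53, short=0.96; AND[a·b] → w = 0.5088
R2 (z=6.0): great=0.89, average=0.74; AND[a·b] → w = 0.6586
R3 (z=59.0): great=0.89, short=0.96; AND[a·b] → w = 0.8544
R4 (z=31.0): great=0.89 → w = 0.8900
Weighted average = (0.5088·47.8 + 0.6586·6.0 + 0.8544·59.0 + 0.8900·31.0) / (0.5088 + 0.6586 + 0.8544 + 0.8900)
  = 106.2718 / 2.9118 = 36.50

36.50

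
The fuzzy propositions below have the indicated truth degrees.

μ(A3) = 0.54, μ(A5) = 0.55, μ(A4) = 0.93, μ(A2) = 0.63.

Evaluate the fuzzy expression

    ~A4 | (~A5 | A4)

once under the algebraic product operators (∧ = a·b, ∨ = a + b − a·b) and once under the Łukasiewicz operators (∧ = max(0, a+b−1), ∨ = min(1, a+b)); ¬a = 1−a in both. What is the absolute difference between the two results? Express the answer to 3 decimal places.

0.036

Under algebraic product:
  ~A4 = 1 − 0.9300 = 0.0700
  ~A5 = 1 − 0.5500 = 0.4500
  ~A5 | A4 = a + b − a·b on (0.4500, 0.9300) = 0.9615
  ~A4 | (~A5 | A4) = a + b − a·b on (0.0700, 0.9615) = 0.9642
  → value = 0.9642
Under Łukasiewicz:
  ~A4 = 1 − 0.93 = 0.07
  ~A5 = 1 − 0.55 = 0.45
  ~A5 | A4 = min(1, a+b) on (0.45, 0.93) = 1.00
  ~A4 | (~A5 | A4) = min(1, a+b) on (0.07, 1.00) = 1.00
  → value = 1.0000
|0.9642 − 1.0000| = 0.036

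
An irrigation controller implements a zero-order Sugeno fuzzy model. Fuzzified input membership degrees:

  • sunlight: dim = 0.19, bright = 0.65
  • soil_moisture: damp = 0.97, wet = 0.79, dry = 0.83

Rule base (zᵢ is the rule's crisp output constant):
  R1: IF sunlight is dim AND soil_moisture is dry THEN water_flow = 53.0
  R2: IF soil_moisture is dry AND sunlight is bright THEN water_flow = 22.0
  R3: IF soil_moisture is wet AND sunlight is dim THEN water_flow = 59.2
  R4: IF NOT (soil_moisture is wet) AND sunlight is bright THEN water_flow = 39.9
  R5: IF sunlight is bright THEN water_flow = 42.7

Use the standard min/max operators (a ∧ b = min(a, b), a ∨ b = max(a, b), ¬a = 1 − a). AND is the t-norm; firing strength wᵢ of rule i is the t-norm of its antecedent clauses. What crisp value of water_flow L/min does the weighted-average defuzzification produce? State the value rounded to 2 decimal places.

37.96

R1 (z=53.0): dim=0.19, dry=0.83; AND[min(a, b)] → w = 0.19
R2 (z=22.0): dry=0.83, bright=0.65; AND[min(a, b)] → w = 0.65
R3 (z=59.2): wet=0.79, dim=0.19; AND[min(a, b)] → w = 0.19
R4 (z=39.9): ¬wet=1−0.79=0.21, bright=0.65; AND[min(a, b)] → w = 0.21
R5 (z=42.7): bright=0.65 → w = 0.65
Weighted average = (0.19·53.0 + 0.65·22.0 + 0.19·59.2 + 0.21·39.9 + 0.65·42.7) / (0.19 + 0.65 + 0.19 + 0.21 + 0.65)
  = 71.7520 / 1.8900 = 37.96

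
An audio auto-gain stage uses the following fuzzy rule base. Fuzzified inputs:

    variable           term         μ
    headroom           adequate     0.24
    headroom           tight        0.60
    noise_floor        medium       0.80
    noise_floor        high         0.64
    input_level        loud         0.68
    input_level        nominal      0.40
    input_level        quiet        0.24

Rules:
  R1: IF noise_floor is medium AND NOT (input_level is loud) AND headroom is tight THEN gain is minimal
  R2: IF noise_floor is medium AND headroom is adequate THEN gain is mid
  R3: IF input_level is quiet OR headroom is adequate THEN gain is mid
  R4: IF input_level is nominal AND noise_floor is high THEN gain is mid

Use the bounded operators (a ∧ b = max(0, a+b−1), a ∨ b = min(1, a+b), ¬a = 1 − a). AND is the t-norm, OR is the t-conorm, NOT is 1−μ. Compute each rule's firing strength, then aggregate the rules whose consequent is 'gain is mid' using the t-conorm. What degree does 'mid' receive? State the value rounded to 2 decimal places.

0.56

R1: medium=0.80, ¬loud=1−0.68=0.32, tight=0.60; AND[max(0, a+b−1)] → w = 0.00
R2: medium=0.80, adequate=0.24; AND[max(0, a+b−1)] → w = 0.04
R3: quiet=0.24, adequate=0.24; OR[min(1, a+b)] → w = 0.48
R4: nominal=0.40, high=0.64; AND[max(0, a+b−1)] → w = 0.04
Rules with consequent 'mid': {R2, R3, R4} → strengths 0.04, 0.48, 0.04
Aggregate via t-conorm [min(1, a+b)]: 0.56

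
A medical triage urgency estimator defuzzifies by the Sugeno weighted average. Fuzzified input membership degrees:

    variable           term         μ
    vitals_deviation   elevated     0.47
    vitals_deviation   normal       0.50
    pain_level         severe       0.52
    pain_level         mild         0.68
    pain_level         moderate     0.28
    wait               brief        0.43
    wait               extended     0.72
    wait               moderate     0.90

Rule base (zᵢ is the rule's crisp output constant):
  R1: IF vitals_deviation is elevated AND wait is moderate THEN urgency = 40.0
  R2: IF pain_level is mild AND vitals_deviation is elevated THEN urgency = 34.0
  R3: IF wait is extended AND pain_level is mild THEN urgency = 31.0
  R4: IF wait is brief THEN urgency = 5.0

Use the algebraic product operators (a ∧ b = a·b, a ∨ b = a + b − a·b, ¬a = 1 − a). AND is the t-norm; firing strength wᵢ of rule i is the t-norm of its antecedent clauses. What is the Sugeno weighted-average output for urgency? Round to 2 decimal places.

27.14

R1 (z=40.0): elevated=0.47, moderate=0.90; AND[a·b] → w = 0.4230
R2 (z=34.0): mild=0.68, elevated=0.47; AND[a·b] → w = 0.3196
R3 (z=31.0): extended=0.72, mild=0.68; AND[a·b] → w = 0.4896
R4 (z=5.0): brief=0.43 → w = 0.4300
Weighted average = (0.4230·40.0 + 0.3196·34.0 + 0.4896·31.0 + 0.4300·5.0) / (0.4230 + 0.3196 + 0.4896 + 0.4300)
  = 45.1140 / 1.6622 = 27.14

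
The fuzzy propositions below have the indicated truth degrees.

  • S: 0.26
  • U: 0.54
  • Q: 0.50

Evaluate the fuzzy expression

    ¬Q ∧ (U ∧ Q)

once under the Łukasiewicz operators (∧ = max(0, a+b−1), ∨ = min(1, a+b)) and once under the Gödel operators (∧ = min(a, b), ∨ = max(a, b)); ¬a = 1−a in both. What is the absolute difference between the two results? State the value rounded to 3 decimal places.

0.500

Under Łukasiewicz:
  ¬Q = 1 − 0.50 = 0.50
  U ∧ Q = max(0, a+b−1) on (0.54, 0.50) = 0.04
  ¬Q ∧ (U ∧ Q) = max(0, a+b−1) on (0.50, 0.04) = 0.00
  → value = 0.0000
Under Gödel:
  ¬Q = 1 − 0.50 = 0.50
  U ∧ Q = min(a, b) on (0.54, 0.50) = 0.50
  ¬Q ∧ (U ∧ Q) = min(a, b) on (0.50, 0.50) = 0.50
  → value = 0.5000
|0.0000 − 0.5000| = 0.500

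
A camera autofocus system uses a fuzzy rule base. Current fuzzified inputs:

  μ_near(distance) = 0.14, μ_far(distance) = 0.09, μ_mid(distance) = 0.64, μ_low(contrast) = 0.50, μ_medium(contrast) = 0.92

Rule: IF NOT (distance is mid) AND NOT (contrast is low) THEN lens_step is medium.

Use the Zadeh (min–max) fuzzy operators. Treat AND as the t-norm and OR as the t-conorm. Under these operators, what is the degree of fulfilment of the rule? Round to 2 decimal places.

0.36

firing strength: ¬mid=1−0.64=0.36, ¬low=1−0.50=0.50; AND[min(a, b)] → w = 0.36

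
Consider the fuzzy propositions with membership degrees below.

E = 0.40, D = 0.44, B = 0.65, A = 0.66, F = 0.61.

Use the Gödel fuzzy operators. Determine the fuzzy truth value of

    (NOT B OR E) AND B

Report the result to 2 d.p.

0.40

NOT B = 1 − 0.65 = 0.35
NOT B OR E = max(a, b) on (0.35, 0.40) = 0.40
(NOT B OR E) AND B = min(a, b) on (0.40, 0.65) = 0.40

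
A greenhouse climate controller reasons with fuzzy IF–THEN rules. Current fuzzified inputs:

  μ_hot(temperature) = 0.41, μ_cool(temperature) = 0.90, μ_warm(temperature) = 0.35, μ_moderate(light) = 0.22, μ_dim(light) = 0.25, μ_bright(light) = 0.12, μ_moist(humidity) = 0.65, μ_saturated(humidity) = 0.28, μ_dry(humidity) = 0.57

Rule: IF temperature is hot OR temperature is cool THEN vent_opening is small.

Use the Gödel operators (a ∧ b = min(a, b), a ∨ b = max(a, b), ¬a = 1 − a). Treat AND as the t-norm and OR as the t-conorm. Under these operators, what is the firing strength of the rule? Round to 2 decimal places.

0.90

firing strength: hot=0.41, cool=0.90; OR[max(a, b)] → w = 0.90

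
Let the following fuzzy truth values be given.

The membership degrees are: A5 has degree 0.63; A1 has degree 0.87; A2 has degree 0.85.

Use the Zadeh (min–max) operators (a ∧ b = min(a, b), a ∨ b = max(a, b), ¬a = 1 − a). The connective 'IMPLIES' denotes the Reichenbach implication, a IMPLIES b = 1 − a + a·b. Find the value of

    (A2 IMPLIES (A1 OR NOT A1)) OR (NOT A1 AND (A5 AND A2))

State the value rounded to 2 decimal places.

NOT A1 = 1 − 0.87 = 0.13
A1 OR NOT A1 = max(a, b) on (0.87, 0.13) = 0.87
A2 IMPLIES (A1 OR NOT A1)  [Reichenbach: 1 − a + a·b] with a=0.85, b=0.87 → 0.89
NOT A1 = 1 − 0.87 = 0.13
A5 AND A2 = min(a, b) on (0.63, 0.85) = 0.63
NOT A1 AND (A5 AND A2) = min(a, b) on (0.13, 0.63) = 0.13
(A2 IMPLIES (A1 OR NOT A1)) OR (NOT A1 AND (A5 AND A2)) = max(a, b) on (0.89, 0.13) = 0.89

0.89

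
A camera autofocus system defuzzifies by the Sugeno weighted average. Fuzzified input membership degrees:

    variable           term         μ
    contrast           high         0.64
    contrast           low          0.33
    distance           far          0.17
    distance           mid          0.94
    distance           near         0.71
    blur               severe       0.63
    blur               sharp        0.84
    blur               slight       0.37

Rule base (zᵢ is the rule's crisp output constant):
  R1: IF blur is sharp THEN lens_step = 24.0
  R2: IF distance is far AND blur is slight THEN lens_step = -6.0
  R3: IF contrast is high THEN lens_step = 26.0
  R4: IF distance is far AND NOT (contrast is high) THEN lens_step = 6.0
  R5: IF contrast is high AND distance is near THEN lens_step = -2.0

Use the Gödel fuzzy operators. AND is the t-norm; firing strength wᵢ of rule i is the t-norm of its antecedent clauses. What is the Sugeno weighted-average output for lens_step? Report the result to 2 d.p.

R1 (z=24.0): sharp=0.84 → w = 0.84
R2 (z=-6.0): far=0.17, slight=0.37; AND[min(a, b)] → w = 0.17
R3 (z=26.0): high=0.64 → w = 0.64
R4 (z=6.0): far=0.17, ¬high=1−0.64=0.36; AND[min(a, b)] → w = 0.17
R5 (z=-2.0): high=0.64, near=0.71; AND[min(a, b)] → w = 0.64
Weighted average = (0.84·24.0 + 0.17·-6.0 + 0.64·26.0 + 0.17·6.0 + 0.64·-2.0) / (0.84 + 0.17 + 0.64 + 0.17 + 0.64)
  = 35.5200 / 2.4600 = 14.44

14.44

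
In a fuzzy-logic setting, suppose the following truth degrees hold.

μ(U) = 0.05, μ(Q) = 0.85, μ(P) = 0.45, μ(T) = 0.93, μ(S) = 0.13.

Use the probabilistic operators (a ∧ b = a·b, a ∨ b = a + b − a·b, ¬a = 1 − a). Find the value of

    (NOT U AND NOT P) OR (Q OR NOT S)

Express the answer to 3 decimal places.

NOT U = 1 − 0.0500 = 0.9500
NOT P = 1 − 0.4500 = 0.5500
NOT U AND NOT P = a·b on (0.9500, 0.5500) = 0.5225
NOT S = 1 − 0.1300 = 0.8700
Q OR NOT S = a + b − a·b on (0.8500, 0.8700) = 0.9805
(NOT U AND NOT P) OR (Q OR NOT S) = a + b − a·b on (0.5225, 0.9805) = 0.9907

0.991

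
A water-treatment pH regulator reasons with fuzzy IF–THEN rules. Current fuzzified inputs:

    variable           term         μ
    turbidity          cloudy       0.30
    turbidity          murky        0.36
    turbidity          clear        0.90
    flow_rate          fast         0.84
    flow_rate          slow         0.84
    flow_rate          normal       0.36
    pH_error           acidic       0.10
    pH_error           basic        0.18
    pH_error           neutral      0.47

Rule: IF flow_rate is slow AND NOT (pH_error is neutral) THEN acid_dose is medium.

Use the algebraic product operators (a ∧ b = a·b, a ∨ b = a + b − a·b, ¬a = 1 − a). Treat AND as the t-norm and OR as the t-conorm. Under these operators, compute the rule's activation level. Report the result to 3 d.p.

0.445

firing strength: slow=0.84, ¬neutral=1−0.47=0.53; AND[a·b] → w = 0.4452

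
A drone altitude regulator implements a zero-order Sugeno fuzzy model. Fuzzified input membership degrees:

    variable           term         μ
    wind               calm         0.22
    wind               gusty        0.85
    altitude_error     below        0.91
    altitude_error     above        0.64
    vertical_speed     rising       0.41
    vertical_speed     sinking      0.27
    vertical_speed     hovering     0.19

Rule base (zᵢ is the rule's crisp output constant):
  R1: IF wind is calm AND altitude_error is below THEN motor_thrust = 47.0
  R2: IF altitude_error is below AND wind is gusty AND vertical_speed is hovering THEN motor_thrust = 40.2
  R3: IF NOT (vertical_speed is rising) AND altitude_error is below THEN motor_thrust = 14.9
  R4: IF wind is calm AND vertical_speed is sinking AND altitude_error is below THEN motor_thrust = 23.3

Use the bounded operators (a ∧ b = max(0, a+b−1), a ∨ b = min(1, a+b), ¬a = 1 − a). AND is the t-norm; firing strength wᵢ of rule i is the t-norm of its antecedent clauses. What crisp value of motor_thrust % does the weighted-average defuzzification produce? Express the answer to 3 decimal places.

21.524

R1 (z=47.0): calm=0.22, below=0.91; AND[max(0, a+b−1)] → w = 0.13
R2 (z=40.2): below=0.91, gusty=0.85, hovering=0.19; AND[max(0, a+b−1)] → w = 0.00
R3 (z=14.9): ¬rising=1−0.41=0.59, below=0.91; AND[max(0, a+b−1)] → w = 0.50
R4 (z=23.3): calm=0.22, sinking=0.27, below=0.91; AND[max(0, a+b−1)] → w = 0.00
Weighted average = (0.13·47.0 + 0.00·40.2 + 0.50·14.9 + 0.00·23.3) / (0.13 + 0.00 + 0.50 + 0.00)
  = 13.5600 / 0.6300 = 21.524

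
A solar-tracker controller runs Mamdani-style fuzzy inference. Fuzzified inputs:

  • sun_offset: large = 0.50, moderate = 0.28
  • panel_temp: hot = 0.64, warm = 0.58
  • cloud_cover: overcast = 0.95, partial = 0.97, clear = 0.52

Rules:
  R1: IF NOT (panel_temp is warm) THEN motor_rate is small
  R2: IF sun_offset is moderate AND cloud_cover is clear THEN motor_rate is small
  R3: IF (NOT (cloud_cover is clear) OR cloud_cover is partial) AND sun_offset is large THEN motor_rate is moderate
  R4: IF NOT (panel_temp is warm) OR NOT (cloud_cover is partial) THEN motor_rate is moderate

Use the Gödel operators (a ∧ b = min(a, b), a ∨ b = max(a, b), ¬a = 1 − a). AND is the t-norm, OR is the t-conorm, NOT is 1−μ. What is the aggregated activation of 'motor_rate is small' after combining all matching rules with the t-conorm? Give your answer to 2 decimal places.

0.42

R1: ¬warm=1−0.58=0.42 → w = 0.42
R2: moderate=0.28, clear=0.52; AND[min(a, b)] → w = 0.28
R3: (¬clear=1−0.52=0.48 OR partial=0.97) = 0.97; AND[min(a, b)] with large=0.50 → w = 0.50
R4: ¬warm=1−0.58=0.42, ¬partial=1−0.97=0.03; OR[max(a, b)] → w = 0.42
Rules with consequent 'small': {R1, R2} → strengths 0.42, 0.28
Aggregate via t-conorm [max(a, b)]: 0.42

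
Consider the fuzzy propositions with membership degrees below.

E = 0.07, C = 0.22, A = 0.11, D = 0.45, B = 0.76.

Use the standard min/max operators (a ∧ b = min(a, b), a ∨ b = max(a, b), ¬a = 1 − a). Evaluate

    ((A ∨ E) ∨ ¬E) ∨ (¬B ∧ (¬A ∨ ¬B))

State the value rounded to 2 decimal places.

0.93

A ∨ E = max(a, b) on (0.11, 0.07) = 0.11
¬E = 1 − 0.07 = 0.93
(A ∨ E) ∨ ¬E = max(a, b) on (0.11, 0.93) = 0.93
¬B = 1 − 0.76 = 0.24
¬A = 1 − 0.11 = 0.89
¬B = 1 − 0.76 = 0.24
¬A ∨ ¬B = max(a, b) on (0.89, 0.24) = 0.89
¬B ∧ (¬A ∨ ¬B) = min(a, b) on (0.24, 0.89) = 0.24
((A ∨ E) ∨ ¬E) ∨ (¬B ∧ (¬A ∨ ¬B)) = max(a, b) on (0.93, 0.24) = 0.93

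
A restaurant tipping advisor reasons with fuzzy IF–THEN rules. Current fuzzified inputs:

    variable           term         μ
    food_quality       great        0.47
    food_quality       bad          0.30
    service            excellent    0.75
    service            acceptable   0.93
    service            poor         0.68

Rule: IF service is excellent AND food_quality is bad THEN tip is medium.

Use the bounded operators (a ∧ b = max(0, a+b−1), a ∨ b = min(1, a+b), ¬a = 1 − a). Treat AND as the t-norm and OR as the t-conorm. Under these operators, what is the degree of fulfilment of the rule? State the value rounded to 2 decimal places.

firing strength: excellent=0.75, bad=0.30; AND[max(0, a+b−1)] → w = 0.05

0.05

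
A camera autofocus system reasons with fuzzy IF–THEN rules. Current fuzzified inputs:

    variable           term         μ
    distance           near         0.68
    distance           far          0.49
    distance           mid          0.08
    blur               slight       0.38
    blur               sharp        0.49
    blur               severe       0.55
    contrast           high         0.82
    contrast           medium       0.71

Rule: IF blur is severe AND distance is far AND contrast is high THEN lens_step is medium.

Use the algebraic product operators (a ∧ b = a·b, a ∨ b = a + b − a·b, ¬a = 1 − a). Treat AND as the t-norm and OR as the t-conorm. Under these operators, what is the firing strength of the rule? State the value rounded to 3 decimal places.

0.221

firing strength: severe=0.55, far=0.49, high=0.82; AND[a·b] → w = 0.2210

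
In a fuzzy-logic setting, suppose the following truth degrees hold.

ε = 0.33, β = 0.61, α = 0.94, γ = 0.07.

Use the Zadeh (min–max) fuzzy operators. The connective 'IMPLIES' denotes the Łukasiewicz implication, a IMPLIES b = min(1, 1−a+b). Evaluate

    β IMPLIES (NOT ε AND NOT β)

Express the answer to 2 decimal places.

0.78

NOT ε = 1 − 0.33 = 0.67
NOT β = 1 − 0.61 = 0.39
NOT ε AND NOT β = min(a, b) on (0.67, 0.39) = 0.39
β IMPLIES (NOT ε AND NOT β)  [Łukasiewicz: min(1, 1−a+b)] with a=0.61, b=0.39 → 0.78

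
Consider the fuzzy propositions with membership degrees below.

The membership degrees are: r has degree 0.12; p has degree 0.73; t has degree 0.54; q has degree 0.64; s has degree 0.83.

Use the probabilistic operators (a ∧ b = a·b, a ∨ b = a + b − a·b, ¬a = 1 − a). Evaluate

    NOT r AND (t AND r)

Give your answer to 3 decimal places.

NOT r = 1 − 0.1200 = 0.8800
t AND r = a·b on (0.5400, 0.1200) = 0.0648
NOT r AND (t AND r) = a·b on (0.8800, 0.0648) = 0.0570

0.057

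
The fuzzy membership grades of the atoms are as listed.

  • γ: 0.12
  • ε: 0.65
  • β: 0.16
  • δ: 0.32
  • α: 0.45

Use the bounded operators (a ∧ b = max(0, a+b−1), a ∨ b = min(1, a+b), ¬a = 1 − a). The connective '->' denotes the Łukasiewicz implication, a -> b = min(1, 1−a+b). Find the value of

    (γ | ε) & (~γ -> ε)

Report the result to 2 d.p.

γ | ε = min(1, a+b) on (0.12, 0.65) = 0.77
~γ = 1 − 0.12 = 0.88
~γ -> ε  [Łukasiewicz: min(1, 1−a+b)] with a=0.88, b=0.65 → 0.77
(γ | ε) & (~γ -> ε) = max(0, a+b−1) on (0.77, 0.77) = 0.54

0.54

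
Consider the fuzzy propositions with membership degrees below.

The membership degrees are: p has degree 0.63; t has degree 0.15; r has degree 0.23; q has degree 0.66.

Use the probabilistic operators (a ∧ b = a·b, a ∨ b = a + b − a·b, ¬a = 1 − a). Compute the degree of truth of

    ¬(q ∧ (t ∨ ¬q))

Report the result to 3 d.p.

¬q = 1 − 0.6600 = 0.3400
t ∨ ¬q = a + b − a·b on (0.1500, 0.3400) = 0.4390
q ∧ (t ∨ ¬q) = a·b on (0.6600, 0.4390) = 0.2897
¬(q ∧ (t ∨ ¬q)) = 1 − 0.2897 = 0.7103

0.710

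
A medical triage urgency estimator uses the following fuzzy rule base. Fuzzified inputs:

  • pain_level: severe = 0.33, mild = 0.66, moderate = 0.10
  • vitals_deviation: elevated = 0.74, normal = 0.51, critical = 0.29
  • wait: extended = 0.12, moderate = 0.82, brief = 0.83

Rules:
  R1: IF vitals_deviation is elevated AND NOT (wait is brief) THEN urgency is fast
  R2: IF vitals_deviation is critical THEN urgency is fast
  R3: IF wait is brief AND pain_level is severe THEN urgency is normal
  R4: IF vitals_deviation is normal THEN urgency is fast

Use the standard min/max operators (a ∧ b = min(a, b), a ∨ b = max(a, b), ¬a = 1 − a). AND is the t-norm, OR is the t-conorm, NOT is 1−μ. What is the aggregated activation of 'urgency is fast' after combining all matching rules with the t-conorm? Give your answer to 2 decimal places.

R1: elevated=0.74, ¬brief=1−0.83=0.17; AND[min(a, b)] → w = 0.17
R2: critical=0.29 → w = 0.29
R3: brief=0.83, severe=0.33; AND[min(a, b)] → w = 0.33
R4: normal=0.51 → w = 0.51
Rules with consequent 'fast': {R1, R2, R4} → strengths 0.17, 0.29, 0.51
Aggregate via t-conorm [max(a, b)]: 0.51

0.51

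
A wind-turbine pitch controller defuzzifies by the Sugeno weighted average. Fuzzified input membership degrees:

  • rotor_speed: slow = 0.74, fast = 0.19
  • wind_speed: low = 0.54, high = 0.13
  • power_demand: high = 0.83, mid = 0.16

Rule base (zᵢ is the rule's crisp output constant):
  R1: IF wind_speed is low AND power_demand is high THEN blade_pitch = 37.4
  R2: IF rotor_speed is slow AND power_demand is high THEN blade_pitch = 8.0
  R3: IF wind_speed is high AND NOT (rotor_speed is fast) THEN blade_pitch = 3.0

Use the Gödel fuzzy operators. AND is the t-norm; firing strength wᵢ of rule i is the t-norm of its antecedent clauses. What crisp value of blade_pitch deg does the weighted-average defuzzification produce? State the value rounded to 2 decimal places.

R1 (z=37.4): low=0.54, high=0.83; AND[min(a, b)] → w = 0.54
R2 (z=8.0): slow=0.74, high=0.83; AND[min(a, b)] → w = 0.74
R3 (z=3.0): high=0.13, ¬fast=1−0.19=0.81; AND[min(a, b)] → w = 0.13
Weighted average = (0.54·37.4 + 0.74·8.0 + 0.13·3.0) / (0.54 + 0.74 + 0.13)
  = 26.5060 / 1.4100 = 18.80

18.80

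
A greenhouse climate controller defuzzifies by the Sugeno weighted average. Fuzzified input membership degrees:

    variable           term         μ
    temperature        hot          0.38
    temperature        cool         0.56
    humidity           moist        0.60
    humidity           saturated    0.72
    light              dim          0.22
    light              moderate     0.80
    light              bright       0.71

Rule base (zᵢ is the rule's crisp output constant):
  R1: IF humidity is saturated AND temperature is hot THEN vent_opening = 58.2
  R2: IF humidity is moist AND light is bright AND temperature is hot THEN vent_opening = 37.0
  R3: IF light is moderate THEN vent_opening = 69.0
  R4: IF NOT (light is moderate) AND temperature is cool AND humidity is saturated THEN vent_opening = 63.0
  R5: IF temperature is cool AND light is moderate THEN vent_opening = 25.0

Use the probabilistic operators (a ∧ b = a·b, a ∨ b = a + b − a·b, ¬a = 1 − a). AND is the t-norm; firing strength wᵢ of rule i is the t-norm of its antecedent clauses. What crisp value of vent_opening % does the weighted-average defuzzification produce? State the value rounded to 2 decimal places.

R1 (z=58.2): saturated=0.72, hot=0.38; AND[a·b] → w = 0.2736
R2 (z=37.0): moist=0.60, bright=0.71, hot=0.38; AND[a·b] → w = 0.1619
R3 (z=69.0): moderate=0.80 → w = 0.8000
R4 (z=63.0): ¬moderate=1−0.80=0.20, cool=0.56, saturated=0.72; AND[a·b] → w = 0.0806
R5 (z=25.0): cool=0.56, moderate=0.80; AND[a·b] → w = 0.4480
Weighted average = (0.2736·58.2 + 0.1619·37.0 + 0.8000·69.0 + 0.0806·63.0 + 0.4480·25.0) / (0.2736 + 0.1619 + 0.8000 + 0.0806 + 0.4480)
  = 93.3934 / 1.7641 = 52.94

52.94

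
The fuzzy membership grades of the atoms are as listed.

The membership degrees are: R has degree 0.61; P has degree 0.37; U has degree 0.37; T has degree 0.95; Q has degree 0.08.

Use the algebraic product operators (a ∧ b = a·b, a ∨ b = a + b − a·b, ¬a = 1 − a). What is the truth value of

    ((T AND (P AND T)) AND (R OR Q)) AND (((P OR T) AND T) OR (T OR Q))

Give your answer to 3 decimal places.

P AND T = a·b on (0.3700, 0.9500) = 0.3515
T AND (P AND T) = a·b on (0.9500, 0.3515) = 0.3339
R OR Q = a + b − a·b on (0.6100, 0.0800) = 0.6412
(T AND (P AND T)) AND (R OR Q) = a·b on (0.3339, 0.6412) = 0.2141
P OR T = a + b − a·b on (0.3700, 0.9500) = 0.9685
(P OR T) AND T = a·b on (0.9685, 0.9500) = 0.9201
T OR Q = a + b − a·b on (0.9500, 0.0800) = 0.9540
((P OR T) AND T) OR (T OR Q) = a + b − a·b on (0.9201, 0.9540) = 0.9963
((T AND (P AND T)) AND (R OR Q)) AND (((P OR T) AND T) OR (T OR Q)) = a·b on (0.2141, 0.9963) = 0.2133

0.213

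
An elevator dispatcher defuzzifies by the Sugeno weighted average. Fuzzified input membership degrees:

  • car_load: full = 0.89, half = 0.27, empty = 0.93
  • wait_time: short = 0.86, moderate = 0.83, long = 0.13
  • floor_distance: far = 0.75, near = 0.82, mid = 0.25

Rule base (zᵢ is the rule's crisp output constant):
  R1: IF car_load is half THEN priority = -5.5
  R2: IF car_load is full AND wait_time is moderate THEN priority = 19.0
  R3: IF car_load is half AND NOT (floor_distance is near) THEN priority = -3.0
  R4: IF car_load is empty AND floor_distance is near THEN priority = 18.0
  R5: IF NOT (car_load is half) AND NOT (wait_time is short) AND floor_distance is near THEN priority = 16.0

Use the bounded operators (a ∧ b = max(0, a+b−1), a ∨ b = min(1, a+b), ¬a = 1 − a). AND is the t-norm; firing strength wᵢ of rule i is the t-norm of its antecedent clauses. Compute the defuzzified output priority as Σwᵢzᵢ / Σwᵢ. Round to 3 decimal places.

14.767

R1 (z=-5.5): half=0.27 → w = 0.27
R2 (z=19.0): full=0.89, moderate=0.83; AND[max(0, a+b−1)] → w = 0.72
R3 (z=-3.0): half=0.27, ¬near=1−0.82=0.18; AND[max(0, a+b−1)] → w = 0.00
R4 (z=18.0): empty=0.93, near=0.82; AND[max(0, a+b−1)] → w = 0.75
R5 (z=16.0): ¬half=1−0.27=0.73, ¬short=1−0.86=0.14, near=0.82; AND[max(0, a+b−1)] → w = 0.00
Weighted average = (0.27·-5.5 + 0.72·19.0 + 0.00·-3.0 + 0.75·18.0 + 0.00·16.0) / (0.27 + 0.72 + 0.00 + 0.75 + 0.00)
  = 25.6950 / 1.7400 = 14.767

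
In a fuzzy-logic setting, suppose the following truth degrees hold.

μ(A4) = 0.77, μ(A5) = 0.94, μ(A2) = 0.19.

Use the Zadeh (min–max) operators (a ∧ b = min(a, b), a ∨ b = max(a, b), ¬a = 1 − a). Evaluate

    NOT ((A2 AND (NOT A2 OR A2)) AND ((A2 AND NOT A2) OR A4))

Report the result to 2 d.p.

0.81

NOT A2 = 1 − 0.19 = 0.81
NOT A2 OR A2 = max(a, b) on (0.81, 0.19) = 0.81
A2 AND (NOT A2 OR A2) = min(a, b) on (0.19, 0.81) = 0.19
NOT A2 = 1 − 0.19 = 0.81
A2 AND NOT A2 = min(a, b) on (0.19, 0.81) = 0.19
(A2 AND NOT A2) OR A4 = max(a, b) on (0.19, 0.77) = 0.77
(A2 AND (NOT A2 OR A2)) AND ((A2 AND NOT A2) OR A4) = min(a, b) on (0.19, 0.77) = 0.19
NOT ((A2 AND (NOT A2 OR A2)) AND ((A2 AND NOT A2) OR A4)) = 1 − 0.19 = 0.81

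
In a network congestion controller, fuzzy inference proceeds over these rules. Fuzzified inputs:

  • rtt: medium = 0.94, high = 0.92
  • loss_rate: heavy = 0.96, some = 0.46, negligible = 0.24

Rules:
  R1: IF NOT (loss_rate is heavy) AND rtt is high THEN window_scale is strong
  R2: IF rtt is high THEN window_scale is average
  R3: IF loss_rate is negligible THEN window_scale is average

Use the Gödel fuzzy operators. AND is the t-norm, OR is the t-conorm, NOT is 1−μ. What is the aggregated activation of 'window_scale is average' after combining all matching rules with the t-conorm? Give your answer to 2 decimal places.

0.92

R1: ¬heavy=1−0.96=0.04, high=0.92; AND[min(a, b)] → w = 0.04
R2: high=0.92 → w = 0.92
R3: negligible=0.24 → w = 0.24
Rules with consequent 'average': {R2, R3} → strengths 0.92, 0.24
Aggregate via t-conorm [max(a, b)]: 0.92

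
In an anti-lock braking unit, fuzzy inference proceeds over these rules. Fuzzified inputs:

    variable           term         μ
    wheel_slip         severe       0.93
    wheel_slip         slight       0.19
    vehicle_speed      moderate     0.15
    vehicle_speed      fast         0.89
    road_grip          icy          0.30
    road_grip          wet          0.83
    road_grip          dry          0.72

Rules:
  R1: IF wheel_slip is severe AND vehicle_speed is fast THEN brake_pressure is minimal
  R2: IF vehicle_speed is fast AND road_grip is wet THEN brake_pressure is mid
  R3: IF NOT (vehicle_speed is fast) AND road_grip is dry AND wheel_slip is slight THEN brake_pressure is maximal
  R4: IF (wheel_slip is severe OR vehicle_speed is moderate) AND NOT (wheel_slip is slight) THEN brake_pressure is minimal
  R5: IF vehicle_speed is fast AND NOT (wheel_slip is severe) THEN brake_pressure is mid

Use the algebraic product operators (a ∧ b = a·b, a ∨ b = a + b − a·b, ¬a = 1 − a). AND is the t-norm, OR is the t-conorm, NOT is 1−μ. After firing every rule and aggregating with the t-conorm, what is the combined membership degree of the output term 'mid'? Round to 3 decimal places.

0.755

R1: severe=0.93, fast=0.89; AND[a·b] → w = 0.8277
R2: fast=0.89, wet=0.83; AND[a·b] → w = 0.7387
R3: ¬fast=1−0.89=0.11, dry=0.72, slight=0.19; AND[a·b] → w = 0.0150
R4: (severe=0.93 OR moderate=0.15) = 0.9405; AND[a·b] with ¬slight=1−0.19=0.81 → w = 0.7618
R5: fast=0.89, ¬severe=1−0.93=0.07; AND[a·b] → w = 0.0623
Rules with consequent 'mid': {R2, R5} → strengths 0.7387, 0.0623
Aggregate via t-conorm [a + b − a·b]: 0.7550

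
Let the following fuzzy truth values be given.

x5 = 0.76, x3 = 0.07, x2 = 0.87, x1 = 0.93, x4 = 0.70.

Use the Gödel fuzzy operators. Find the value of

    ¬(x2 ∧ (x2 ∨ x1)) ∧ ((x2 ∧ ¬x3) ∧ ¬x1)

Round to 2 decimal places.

0.07

x2 ∨ x1 = max(a, b) on (0.87, 0.93) = 0.93
x2 ∧ (x2 ∨ x1) = min(a, b) on (0.87, 0.93) = 0.87
¬(x2 ∧ (x2 ∨ x1)) = 1 − 0.87 = 0.13
¬x3 = 1 − 0.07 = 0.93
x2 ∧ ¬x3 = min(a, b) on (0.87, 0.93) = 0.87
¬x1 = 1 − 0.93 = 0.07
(x2 ∧ ¬x3) ∧ ¬x1 = min(a, b) on (0.87, 0.07) = 0.07
¬(x2 ∧ (x2 ∨ x1)) ∧ ((x2 ∧ ¬x3) ∧ ¬x1) = min(a, b) on (0.13, 0.07) = 0.07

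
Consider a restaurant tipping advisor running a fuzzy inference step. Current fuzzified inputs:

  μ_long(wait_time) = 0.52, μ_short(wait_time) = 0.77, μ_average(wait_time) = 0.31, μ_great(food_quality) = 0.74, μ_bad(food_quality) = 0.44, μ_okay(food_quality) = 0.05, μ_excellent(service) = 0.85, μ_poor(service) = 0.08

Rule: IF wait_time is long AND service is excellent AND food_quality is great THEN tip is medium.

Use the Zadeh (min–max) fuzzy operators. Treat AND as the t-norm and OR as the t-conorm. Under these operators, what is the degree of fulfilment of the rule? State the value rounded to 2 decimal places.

0.52

firing strength: long=0.52, excellent=0.85, great=0.74; AND[min(a, b)] → w = 0.52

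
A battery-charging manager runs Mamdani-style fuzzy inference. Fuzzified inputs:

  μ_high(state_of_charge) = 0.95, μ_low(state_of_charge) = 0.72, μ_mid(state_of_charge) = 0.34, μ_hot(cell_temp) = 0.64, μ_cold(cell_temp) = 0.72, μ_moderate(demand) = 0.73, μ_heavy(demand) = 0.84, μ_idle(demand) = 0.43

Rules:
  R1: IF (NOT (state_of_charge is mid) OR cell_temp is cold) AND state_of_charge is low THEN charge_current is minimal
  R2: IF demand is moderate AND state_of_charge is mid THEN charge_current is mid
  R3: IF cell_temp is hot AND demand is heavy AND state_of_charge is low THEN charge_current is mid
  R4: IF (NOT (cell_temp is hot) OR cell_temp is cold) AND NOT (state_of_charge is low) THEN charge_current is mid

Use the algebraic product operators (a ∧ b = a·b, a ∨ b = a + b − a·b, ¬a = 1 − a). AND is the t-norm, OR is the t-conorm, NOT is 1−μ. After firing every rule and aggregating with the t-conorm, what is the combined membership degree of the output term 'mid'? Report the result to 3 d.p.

R1: (¬mid=1−0.34=0.66 OR cold=0.72) = 0.9048; AND[a·b] with low=0.72 → w = 0.6515
R2: moderate=0.73, mid=0.34; AND[a·b] → w = 0.2482
R3: hot=0.64, heavy=0.84, low=0.72; AND[a·b] → w = 0.3871
R4: (¬hot=1−0.64=0.36 OR cold=0.72) = 0.8208; AND[a·b] with ¬low=1−0.72=0.28 → w = 0.2298
Rules with consequent 'mid': {R2, R3, R4} → strengths 0.2482, 0.3871, 0.2298
Aggregate via t-conorm [a + b − a·b]: 0.6451

0.645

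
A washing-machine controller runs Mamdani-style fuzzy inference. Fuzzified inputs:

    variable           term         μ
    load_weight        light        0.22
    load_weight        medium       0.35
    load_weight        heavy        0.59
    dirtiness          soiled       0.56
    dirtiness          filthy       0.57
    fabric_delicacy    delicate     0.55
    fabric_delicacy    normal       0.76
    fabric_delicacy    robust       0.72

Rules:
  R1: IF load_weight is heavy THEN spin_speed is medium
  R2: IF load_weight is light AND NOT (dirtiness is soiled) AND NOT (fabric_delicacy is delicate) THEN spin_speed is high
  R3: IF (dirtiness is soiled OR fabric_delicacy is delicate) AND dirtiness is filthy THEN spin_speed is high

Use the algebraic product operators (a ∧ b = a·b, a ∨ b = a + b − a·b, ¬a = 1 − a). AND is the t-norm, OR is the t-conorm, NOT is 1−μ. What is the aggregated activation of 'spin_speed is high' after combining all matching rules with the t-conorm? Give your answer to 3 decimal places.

0.481

R1: heavy=0.59 → w = 0.5900
R2: light=0.22, ¬soiled=1−0.56=0.44, ¬delicate=1−0.55=0.45; AND[a·b] → w = 0.0436
R3: (soiled=0.56 OR delicate=0.55) = 0.8020; AND[a·b] with filthy=0.57 → w = 0.4571
Rules with consequent 'high': {R2, R3} → strengths 0.0436, 0.4571
Aggregate via t-conorm [a + b − a·b]: 0.4808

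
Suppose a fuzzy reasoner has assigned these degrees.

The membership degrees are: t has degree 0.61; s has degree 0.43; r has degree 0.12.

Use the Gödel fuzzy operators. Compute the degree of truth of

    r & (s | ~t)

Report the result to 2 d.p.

0.12

~t = 1 − 0.61 = 0.39
s | ~t = max(a, b) on (0.43, 0.39) = 0.43
r & (s | ~t) = min(a, b) on (0.12, 0.43) = 0.12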